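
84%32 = 20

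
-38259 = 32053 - 70312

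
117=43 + 74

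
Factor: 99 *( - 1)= - 3^2*11^1 = - 99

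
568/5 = 113 + 3/5 = 113.60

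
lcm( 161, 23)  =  161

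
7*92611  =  648277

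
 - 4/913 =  - 4/913 = - 0.00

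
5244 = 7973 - 2729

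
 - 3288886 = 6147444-9436330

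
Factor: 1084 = 2^2*271^1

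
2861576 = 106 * 26996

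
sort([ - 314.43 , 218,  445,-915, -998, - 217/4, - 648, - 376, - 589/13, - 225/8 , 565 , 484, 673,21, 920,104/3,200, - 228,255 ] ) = [ - 998, - 915, -648, - 376, - 314.43, - 228, - 217/4, - 589/13 , - 225/8,21, 104/3,200,218, 255,445, 484 , 565,673,920]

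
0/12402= 0 =0.00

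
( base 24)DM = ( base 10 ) 334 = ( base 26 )cm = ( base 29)BF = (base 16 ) 14e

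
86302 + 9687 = 95989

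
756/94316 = 189/23579 = 0.01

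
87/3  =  29 = 29.00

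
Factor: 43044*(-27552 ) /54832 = - 74121768/3427 = - 2^3*3^2*7^1*17^1*23^( - 1 )*41^1*149^( - 1)*211^1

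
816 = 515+301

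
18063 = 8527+9536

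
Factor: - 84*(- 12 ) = 1008=2^4*3^2*7^1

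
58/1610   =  29/805 = 0.04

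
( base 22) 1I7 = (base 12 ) 61b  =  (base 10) 887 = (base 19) 28D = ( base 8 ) 1567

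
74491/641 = 74491/641 = 116.21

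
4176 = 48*87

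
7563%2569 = 2425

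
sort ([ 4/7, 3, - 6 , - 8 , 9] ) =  [ - 8, - 6, 4/7,3,9] 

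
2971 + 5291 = 8262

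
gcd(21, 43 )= 1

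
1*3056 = 3056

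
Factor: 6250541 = 11^1*568231^1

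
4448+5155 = 9603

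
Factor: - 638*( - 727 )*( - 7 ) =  - 3246782 = - 2^1*7^1*11^1*29^1*727^1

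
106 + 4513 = 4619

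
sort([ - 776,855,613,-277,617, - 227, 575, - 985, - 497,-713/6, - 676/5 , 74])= [ - 985, - 776, - 497, - 277, - 227, - 676/5, - 713/6,74,575,613,617,855 ]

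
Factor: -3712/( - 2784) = 4/3 = 2^2*3^ (-1 )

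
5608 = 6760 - 1152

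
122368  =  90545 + 31823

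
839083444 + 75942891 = 915026335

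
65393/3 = 21797+ 2/3 = 21797.67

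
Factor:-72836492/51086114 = -2^1*23^1*139^( - 1)*619^1*1279^1 * 183763^( - 1)=- 36418246/25543057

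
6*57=342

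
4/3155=4/3155 =0.00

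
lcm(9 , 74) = 666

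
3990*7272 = 29015280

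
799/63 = 799/63 = 12.68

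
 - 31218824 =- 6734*4636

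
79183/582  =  79183/582 = 136.05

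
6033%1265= 973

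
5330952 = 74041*72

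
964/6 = 160 + 2/3 = 160.67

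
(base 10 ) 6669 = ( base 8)15015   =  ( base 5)203134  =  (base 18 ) 12a9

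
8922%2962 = 36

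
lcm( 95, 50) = 950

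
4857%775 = 207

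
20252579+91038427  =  111291006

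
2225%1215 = 1010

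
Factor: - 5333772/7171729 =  -2^2*3^1*29^( - 1)*37^1 * 41^1*293^1*247301^(-1 )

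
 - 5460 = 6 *( - 910)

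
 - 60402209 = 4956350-65358559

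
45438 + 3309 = 48747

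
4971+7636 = 12607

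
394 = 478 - 84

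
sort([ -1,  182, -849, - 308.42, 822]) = [ -849, - 308.42, - 1 , 182,822]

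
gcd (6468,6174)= 294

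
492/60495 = 164/20165 = 0.01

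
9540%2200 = 740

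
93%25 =18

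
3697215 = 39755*93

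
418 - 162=256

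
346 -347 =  - 1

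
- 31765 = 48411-80176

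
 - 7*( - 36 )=252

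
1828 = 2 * 914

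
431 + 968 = 1399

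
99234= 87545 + 11689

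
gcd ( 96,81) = 3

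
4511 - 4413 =98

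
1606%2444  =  1606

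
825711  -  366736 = 458975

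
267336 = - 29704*(  -  9 ) 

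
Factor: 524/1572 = 3^( - 1) = 1/3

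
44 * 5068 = 222992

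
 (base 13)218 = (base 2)101100111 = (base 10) 359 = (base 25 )E9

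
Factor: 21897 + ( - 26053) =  - 2^2*1039^1 = - 4156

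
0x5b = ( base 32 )2R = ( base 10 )91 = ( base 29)34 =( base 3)10101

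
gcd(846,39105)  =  9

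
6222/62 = 100 + 11/31 = 100.35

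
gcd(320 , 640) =320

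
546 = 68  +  478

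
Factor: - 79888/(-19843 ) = 2^4*4993^1*19843^(-1)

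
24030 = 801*30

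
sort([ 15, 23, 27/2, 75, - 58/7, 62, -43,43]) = [ - 43, - 58/7,27/2,15, 23, 43, 62, 75]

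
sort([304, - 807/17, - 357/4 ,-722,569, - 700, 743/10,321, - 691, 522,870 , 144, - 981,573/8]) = [ - 981, - 722, - 700, - 691, - 357/4, - 807/17 , 573/8, 743/10, 144 , 304, 321, 522,  569, 870 ]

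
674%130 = 24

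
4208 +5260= 9468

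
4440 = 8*555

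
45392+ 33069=78461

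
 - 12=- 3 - 9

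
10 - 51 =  - 41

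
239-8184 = -7945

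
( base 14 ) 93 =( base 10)129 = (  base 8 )201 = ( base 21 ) 63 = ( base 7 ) 243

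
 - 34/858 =-17/429 = - 0.04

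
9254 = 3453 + 5801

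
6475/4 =6475/4 = 1618.75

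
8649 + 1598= 10247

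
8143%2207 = 1522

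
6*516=3096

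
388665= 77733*5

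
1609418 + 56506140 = 58115558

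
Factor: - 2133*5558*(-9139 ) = 108344800746 = 2^1*3^3 * 7^1*13^1*19^1  *  37^1* 79^1 * 397^1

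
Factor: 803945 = 5^1*160789^1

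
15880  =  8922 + 6958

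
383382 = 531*722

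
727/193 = 727/193 =3.77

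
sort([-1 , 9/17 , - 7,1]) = [ - 7, - 1 , 9/17, 1 ]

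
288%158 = 130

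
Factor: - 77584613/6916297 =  - 17^( - 1)*29^(-1)*14029^( - 1)*77584613^1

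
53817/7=7688 + 1/7 = 7688.14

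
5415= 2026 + 3389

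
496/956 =124/239 = 0.52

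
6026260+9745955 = 15772215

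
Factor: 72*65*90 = 421200 = 2^4*3^4 * 5^2*13^1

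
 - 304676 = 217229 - 521905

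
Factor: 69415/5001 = 3^( - 1 )*5^1*1667^( - 1)*13883^1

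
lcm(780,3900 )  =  3900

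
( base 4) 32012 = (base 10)902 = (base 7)2426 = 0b1110000110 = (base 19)299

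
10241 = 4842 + 5399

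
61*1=61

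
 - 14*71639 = -1002946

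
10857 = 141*77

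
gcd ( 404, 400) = 4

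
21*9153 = 192213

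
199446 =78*2557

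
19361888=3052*6344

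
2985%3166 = 2985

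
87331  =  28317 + 59014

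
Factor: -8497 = -29^1*293^1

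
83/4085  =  83/4085 = 0.02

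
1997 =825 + 1172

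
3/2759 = 3/2759 = 0.00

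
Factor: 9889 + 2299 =2^2*11^1*277^1 = 12188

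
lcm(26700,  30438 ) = 1521900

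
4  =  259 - 255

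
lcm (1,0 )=0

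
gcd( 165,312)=3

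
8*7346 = 58768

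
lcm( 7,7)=7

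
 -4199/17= - 247 = - 247.00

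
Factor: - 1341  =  -3^2*149^1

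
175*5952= 1041600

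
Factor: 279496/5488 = 2^( - 1)*7^( - 1)*23^1*31^1= 713/14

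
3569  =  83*43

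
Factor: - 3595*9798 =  - 2^1 * 3^1*5^1*23^1*71^1*719^1 = - 35223810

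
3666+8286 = 11952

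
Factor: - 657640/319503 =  - 2^3*3^( - 1 ) * 5^1*41^1*401^1*106501^( - 1 )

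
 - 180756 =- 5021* 36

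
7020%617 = 233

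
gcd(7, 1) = 1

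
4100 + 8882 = 12982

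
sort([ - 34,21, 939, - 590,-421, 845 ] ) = [ - 590, - 421, - 34,21,  845, 939 ] 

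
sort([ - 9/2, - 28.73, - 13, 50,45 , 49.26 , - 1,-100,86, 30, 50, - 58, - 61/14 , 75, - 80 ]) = [ - 100 , - 80, - 58, - 28.73, - 13, - 9/2, - 61/14, - 1,30, 45, 49.26,50 , 50,75 , 86] 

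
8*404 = 3232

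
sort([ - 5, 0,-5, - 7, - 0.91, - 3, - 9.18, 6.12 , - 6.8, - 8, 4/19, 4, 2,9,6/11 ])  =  [-9.18, - 8,-7,-6.8, - 5, - 5,-3, - 0.91,0, 4/19,6/11 , 2,4,6.12 , 9]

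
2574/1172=1287/586 = 2.20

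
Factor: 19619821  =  13^1 * 47^1*163^1 * 197^1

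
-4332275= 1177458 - 5509733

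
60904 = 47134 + 13770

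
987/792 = 329/264=1.25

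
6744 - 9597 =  - 2853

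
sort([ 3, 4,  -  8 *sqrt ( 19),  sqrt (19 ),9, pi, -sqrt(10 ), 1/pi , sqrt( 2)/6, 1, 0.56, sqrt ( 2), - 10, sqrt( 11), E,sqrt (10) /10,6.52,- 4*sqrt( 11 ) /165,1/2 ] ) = [ -8*sqrt( 19), - 10, - sqrt(10 ), -4*sqrt( 11)/165 , sqrt( 2)/6, sqrt( 10)/10,1/pi, 1/2, 0.56, 1,  sqrt ( 2), E, 3, pi,sqrt(11 ),  4 , sqrt(  19), 6.52, 9 ]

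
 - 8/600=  - 1/75 =- 0.01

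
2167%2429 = 2167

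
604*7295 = 4406180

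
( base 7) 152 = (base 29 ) 2S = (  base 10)86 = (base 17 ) 51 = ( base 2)1010110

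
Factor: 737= 11^1*67^1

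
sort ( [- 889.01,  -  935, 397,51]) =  [-935 ,-889.01, 51,  397 ]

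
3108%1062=984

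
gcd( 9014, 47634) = 2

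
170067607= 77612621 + 92454986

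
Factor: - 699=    - 3^1 * 233^1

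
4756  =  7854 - 3098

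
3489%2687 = 802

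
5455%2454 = 547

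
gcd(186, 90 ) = 6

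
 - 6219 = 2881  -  9100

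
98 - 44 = 54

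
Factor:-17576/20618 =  - 52/61 = - 2^2*13^1*61^( - 1 ) 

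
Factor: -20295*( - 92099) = 3^2 * 5^1*7^1*11^1*41^1*59^1*223^1 = 1869149205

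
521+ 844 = 1365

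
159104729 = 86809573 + 72295156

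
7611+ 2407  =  10018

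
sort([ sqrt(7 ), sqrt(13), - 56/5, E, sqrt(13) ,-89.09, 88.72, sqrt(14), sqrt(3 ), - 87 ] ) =[ - 89.09, - 87, - 56/5,sqrt( 3),sqrt(7) , E,sqrt( 13 ) , sqrt (13 ), sqrt( 14),  88.72]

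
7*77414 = 541898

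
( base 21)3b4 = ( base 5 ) 22213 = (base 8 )3026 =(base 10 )1558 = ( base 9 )2121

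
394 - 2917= -2523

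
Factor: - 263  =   - 263^1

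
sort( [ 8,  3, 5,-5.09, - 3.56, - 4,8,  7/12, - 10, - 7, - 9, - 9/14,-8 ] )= [-10,-9, - 8,  -  7,-5.09,-4,  -  3.56,-9/14  ,  7/12, 3, 5, 8,  8] 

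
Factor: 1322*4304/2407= 2^5 * 29^( - 1 )*83^( - 1)*269^1*661^1 = 5689888/2407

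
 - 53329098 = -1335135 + -51993963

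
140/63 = 20/9=2.22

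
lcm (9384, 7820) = 46920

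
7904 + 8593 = 16497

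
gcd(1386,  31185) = 693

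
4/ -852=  - 1 + 212/213 = - 0.00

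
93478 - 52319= 41159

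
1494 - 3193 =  - 1699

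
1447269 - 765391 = 681878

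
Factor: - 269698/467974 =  - 253/439  =  - 11^1 * 23^1*439^( - 1 ) 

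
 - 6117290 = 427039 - 6544329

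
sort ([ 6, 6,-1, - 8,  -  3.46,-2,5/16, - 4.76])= [-8,- 4.76, - 3.46, - 2,-1, 5/16,6,6]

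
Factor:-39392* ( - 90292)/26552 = 2^4*1231^1*3319^ ( - 1 )*22573^1 = 444597808/3319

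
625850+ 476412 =1102262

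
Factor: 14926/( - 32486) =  - 17/37  =  - 17^1*37^( - 1) 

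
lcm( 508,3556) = 3556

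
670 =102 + 568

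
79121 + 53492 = 132613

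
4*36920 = 147680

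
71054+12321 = 83375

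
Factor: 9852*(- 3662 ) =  - 36078024=- 2^3*3^1*821^1*1831^1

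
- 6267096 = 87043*( - 72) 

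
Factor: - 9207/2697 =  - 99/29   =  - 3^2*11^1*29^(- 1 )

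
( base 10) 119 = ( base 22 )59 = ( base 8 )167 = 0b1110111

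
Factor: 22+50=2^3 * 3^2 = 72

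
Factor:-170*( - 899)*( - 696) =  - 2^4*3^1 * 5^1 * 17^1  *  29^2*31^1 = - 106369680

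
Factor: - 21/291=-7/97=-7^1*97^( - 1) 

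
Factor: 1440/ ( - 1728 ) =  - 5/6 = - 2^ ( - 1)*3^ ( - 1 )*5^1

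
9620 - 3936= 5684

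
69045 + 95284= 164329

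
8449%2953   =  2543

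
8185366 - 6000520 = 2184846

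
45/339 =15/113 = 0.13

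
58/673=58/673=0.09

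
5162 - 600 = 4562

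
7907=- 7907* ( - 1) 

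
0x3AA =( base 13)572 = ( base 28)15e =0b1110101010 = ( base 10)938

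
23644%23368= 276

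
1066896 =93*11472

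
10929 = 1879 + 9050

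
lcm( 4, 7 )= 28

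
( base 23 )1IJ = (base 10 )962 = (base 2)1111000010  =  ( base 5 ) 12322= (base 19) 2CC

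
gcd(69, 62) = 1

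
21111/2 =10555+ 1/2= 10555.50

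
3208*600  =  1924800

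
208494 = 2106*99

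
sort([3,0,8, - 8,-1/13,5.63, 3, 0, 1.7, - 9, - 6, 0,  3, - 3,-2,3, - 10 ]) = [ - 10, - 9, - 8, - 6 , - 3, - 2,-1/13,0,  0, 0, 1.7, 3,3,3,3 , 5.63,  8 ] 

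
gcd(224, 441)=7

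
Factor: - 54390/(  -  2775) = 2^1*5^( - 1)*7^2=98/5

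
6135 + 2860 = 8995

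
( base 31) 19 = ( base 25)1F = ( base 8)50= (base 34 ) 16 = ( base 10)40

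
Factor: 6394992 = 2^4*3^1*17^2*461^1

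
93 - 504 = - 411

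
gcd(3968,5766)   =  62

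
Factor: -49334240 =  - 2^5*5^1*503^1  *  613^1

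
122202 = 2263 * 54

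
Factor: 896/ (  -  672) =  - 4/3 = -2^2 * 3^( - 1 ) 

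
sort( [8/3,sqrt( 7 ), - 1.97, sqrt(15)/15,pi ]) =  [ - 1.97,sqrt( 15) /15, sqrt ( 7 ),8/3,pi] 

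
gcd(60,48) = 12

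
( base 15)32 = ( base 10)47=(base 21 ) 25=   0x2F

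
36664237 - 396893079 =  - 360228842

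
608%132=80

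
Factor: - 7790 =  - 2^1*5^1*19^1*41^1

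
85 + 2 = 87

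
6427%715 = 707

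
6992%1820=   1532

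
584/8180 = 146/2045 = 0.07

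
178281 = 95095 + 83186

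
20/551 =20/551 =0.04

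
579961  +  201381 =781342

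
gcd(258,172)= 86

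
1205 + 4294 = 5499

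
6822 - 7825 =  - 1003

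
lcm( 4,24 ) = 24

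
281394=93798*3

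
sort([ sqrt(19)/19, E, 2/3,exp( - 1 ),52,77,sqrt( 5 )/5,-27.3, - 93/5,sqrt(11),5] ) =[ - 27.3,-93/5,sqrt( 19)/19 , exp( - 1 ), sqrt(5 ) /5,2/3,E,sqrt(11 ),5, 52, 77] 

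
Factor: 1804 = 2^2*11^1*41^1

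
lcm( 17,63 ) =1071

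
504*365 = 183960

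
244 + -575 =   -  331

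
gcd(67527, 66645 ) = 9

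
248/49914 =124/24957= 0.00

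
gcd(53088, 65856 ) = 672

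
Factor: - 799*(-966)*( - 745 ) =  - 575016330  =  - 2^1*3^1*5^1*7^1 * 17^1*23^1*47^1 * 149^1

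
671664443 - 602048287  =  69616156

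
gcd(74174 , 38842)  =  2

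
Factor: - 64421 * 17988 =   -  1158804948 = - 2^2*3^1 * 7^1*1499^1*9203^1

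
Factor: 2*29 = 58 = 2^1 * 29^1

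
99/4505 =99/4505 = 0.02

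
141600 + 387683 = 529283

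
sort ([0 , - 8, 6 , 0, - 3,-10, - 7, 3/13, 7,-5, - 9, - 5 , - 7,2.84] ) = [  -  10, - 9,-8, - 7, - 7, - 5, - 5, - 3,0,0,3/13,2.84, 6, 7 ] 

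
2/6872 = 1/3436 = 0.00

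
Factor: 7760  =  2^4 *5^1*97^1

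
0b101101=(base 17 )2b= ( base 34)1b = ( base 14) 33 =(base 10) 45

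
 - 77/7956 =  - 1 + 7879/7956 = - 0.01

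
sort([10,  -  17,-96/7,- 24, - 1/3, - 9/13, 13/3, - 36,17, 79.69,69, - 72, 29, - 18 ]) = [ - 72,-36, - 24, - 18, - 17, - 96/7 ,-9/13,-1/3,  13/3,10, 17,29, 69, 79.69 ] 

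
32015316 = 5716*5601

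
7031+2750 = 9781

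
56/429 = 56/429 = 0.13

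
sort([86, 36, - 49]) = [ - 49,36, 86 ] 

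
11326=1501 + 9825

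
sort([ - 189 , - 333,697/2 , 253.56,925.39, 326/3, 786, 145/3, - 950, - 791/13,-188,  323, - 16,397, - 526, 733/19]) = [  -  950,-526 ,-333, - 189,- 188 , - 791/13,-16,733/19,  145/3, 326/3,253.56,323, 697/2 , 397,786, 925.39]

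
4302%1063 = 50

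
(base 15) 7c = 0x75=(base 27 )49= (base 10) 117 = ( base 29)41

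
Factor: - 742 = -2^1*7^1*53^1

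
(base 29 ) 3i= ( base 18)5f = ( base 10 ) 105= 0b1101001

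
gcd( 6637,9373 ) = 1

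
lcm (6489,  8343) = 58401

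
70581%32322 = 5937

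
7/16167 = 7/16167 = 0.00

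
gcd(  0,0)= 0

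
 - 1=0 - 1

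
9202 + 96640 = 105842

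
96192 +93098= 189290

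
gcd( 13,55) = 1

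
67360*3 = 202080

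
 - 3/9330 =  - 1/3110 = - 0.00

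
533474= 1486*359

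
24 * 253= 6072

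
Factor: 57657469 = 57657469^1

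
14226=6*2371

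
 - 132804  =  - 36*3689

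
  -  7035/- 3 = 2345/1 = 2345.00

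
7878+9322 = 17200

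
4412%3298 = 1114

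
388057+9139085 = 9527142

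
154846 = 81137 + 73709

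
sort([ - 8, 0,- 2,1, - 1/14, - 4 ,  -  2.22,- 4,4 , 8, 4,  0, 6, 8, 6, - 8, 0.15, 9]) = [ - 8 ,-8, - 4,-4,  -  2.22, -2, - 1/14 , 0,  0, 0.15, 1, 4, 4 , 6, 6, 8,  8, 9]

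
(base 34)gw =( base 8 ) 1100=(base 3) 210100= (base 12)400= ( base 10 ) 576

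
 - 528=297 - 825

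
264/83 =3  +  15/83 = 3.18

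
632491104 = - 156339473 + 788830577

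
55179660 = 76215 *724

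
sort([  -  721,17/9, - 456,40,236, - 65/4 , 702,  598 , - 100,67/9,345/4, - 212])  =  [-721,- 456, - 212,-100, - 65/4,17/9,67/9 , 40,345/4,236,598, 702 ]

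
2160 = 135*16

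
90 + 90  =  180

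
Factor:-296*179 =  - 2^3*37^1*179^1=- 52984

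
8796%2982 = 2832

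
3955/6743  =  3955/6743  =  0.59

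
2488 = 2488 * 1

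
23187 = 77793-54606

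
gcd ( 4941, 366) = 183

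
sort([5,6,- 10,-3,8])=[ -10,-3,5,6,8]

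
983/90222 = 983/90222 = 0.01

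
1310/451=1310/451=2.90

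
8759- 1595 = 7164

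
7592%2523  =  23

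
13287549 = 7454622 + 5832927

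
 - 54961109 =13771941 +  - 68733050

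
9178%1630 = 1028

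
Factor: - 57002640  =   - 2^4*3^1*5^1*109^1*2179^1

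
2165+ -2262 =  - 97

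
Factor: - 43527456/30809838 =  - 7254576/5134973 = - 2^4*3^3*7^1*179^(-1)*2399^1*28687^ (  -  1 )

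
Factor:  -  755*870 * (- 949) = 2^1 *3^1*5^2*13^1*29^1*73^1*151^1 = 623350650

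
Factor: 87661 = 7^2*1789^1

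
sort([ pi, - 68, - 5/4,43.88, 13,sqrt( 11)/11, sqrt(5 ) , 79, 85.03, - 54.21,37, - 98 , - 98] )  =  [-98,-98, - 68, - 54.21, -5/4, sqrt( 11 )/11, sqrt (5),  pi, 13,37,43.88, 79,  85.03]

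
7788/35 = 7788/35=   222.51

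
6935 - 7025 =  - 90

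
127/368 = 127/368= 0.35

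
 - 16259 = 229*( - 71)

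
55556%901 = 595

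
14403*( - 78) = - 1123434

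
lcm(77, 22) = 154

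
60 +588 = 648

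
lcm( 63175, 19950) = 379050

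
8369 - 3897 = 4472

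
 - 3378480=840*(-4022)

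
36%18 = 0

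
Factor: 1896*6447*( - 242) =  - 2^4*3^2*7^1*11^2*79^1*307^1 = - 2958089904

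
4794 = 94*51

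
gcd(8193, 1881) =3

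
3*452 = 1356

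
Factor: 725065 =5^1*11^1*13183^1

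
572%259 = 54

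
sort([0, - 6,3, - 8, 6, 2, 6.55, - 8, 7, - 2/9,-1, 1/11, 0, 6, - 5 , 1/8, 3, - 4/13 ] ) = [ - 8, - 8, - 6 , - 5,-1, - 4/13,  -  2/9, 0,  0,  1/11, 1/8, 2, 3, 3,6,  6, 6.55,  7] 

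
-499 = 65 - 564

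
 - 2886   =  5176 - 8062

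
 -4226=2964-7190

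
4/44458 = 2/22229=0.00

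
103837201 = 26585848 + 77251353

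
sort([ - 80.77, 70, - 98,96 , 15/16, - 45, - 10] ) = [ - 98, - 80.77, - 45 , - 10,15/16, 70, 96]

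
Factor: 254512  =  2^4*15907^1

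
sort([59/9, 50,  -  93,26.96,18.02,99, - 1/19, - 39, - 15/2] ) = [ - 93, - 39, - 15/2, - 1/19, 59/9,18.02,26.96, 50,99] 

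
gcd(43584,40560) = 48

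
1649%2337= 1649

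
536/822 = 268/411 = 0.65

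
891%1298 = 891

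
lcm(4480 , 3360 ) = 13440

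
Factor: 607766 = 2^1*229^1*1327^1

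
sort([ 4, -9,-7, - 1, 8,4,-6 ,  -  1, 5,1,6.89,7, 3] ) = [- 9,-7, - 6, - 1 , - 1,1,  3, 4,4, 5, 6.89,7, 8 ] 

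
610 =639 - 29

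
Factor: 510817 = 510817^1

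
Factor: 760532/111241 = 2^2*13^( - 1)*19^1*43^( - 1)*199^(  -  1)*10007^1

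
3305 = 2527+778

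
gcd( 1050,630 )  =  210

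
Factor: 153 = 3^2*17^1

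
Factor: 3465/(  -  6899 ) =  - 3^2*5^1*7^1*11^1*6899^(-1 )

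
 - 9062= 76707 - 85769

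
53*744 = 39432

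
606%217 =172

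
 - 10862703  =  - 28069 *387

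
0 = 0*374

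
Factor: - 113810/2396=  - 95/2= - 2^( - 1)* 5^1*19^1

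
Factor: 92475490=2^1*5^1* 29^1*318881^1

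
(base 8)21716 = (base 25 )EGG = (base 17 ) 1EC3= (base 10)9166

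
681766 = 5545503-4863737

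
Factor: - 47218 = - 2^1*23609^1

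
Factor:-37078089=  - 3^1 * 12359363^1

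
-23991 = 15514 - 39505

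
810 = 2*405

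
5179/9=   5179/9 = 575.44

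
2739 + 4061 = 6800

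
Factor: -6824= - 2^3 * 853^1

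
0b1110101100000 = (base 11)5717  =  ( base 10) 7520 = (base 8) 16540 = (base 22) FBI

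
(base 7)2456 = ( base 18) 2F5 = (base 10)923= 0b1110011011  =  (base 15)418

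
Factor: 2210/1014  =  3^( - 1) * 5^1* 13^(- 1) *17^1   =  85/39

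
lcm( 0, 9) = 0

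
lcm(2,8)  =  8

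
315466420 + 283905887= 599372307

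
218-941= - 723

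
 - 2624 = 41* ( - 64) 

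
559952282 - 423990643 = 135961639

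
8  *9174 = 73392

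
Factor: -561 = -3^1 * 11^1 * 17^1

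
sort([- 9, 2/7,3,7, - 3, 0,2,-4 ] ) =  [ - 9, - 4, - 3, 0,2/7, 2, 3,7 ]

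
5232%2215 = 802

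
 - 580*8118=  - 4708440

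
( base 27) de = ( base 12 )265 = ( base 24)F5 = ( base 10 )365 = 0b101101101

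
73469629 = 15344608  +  58125021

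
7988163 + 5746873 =13735036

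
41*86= 3526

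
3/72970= 3/72970 = 0.00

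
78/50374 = 39/25187=0.00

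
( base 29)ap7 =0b10001110110110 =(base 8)21666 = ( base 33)8d1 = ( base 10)9142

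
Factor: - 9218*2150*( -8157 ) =161661135900 = 2^2*3^1*5^2*11^1*43^1*419^1*2719^1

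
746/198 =373/99=3.77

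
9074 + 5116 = 14190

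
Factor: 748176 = 2^4*3^1*11^1*13^1*109^1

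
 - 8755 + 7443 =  - 1312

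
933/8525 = 933/8525 = 0.11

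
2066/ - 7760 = -1033/3880  =  - 0.27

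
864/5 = 864/5 = 172.80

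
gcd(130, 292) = 2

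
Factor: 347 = 347^1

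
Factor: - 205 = -5^1*41^1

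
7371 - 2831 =4540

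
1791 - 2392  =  - 601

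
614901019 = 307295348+307605671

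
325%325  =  0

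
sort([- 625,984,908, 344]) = [  -  625,  344,908,984 ] 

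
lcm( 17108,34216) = 34216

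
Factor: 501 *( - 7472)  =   - 2^4*3^1*167^1 * 467^1 =-  3743472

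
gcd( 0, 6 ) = 6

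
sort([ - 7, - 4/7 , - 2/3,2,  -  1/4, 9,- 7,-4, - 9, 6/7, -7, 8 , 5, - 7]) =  [ - 9, - 7 , - 7 , - 7, - 7, - 4, - 2/3,-4/7, - 1/4, 6/7,2, 5,8, 9 ]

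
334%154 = 26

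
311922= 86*3627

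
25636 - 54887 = -29251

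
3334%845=799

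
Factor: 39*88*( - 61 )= - 2^3*3^1*11^1*13^1*61^1 = -  209352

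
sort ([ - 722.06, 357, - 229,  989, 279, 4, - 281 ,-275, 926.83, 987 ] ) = [ - 722.06,-281, - 275,-229,4,279,357,926.83, 987 , 989 ]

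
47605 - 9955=37650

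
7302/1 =7302 = 7302.00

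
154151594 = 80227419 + 73924175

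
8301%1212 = 1029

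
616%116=36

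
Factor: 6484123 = 17^1*381419^1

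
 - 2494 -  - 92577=90083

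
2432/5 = 486 + 2/5 =486.40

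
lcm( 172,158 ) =13588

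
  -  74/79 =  - 74/79 = - 0.94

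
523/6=523/6=87.17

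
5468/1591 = 5468/1591= 3.44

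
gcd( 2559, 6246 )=3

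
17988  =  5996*3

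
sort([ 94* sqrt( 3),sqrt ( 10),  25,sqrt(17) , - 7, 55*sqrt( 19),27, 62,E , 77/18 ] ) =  [ - 7 , E  ,  sqrt( 10),sqrt( 17), 77/18,25 , 27 , 62, 94*sqrt(3 ),55* sqrt( 19) ] 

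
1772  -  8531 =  - 6759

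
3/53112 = 1/17704=0.00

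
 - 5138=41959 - 47097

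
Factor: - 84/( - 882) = 2/21 = 2^1 *3^( - 1)*7^ (-1 )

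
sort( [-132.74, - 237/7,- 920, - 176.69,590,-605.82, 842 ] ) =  [ - 920, - 605.82, - 176.69, - 132.74 , - 237/7  ,  590, 842]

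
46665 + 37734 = 84399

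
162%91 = 71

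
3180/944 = 795/236 =3.37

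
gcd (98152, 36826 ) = 2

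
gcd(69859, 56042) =1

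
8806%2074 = 510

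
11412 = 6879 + 4533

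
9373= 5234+4139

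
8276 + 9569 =17845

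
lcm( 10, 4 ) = 20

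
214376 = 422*508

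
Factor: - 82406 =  - 2^1 * 41203^1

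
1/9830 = 1/9830 = 0.00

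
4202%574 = 184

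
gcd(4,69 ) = 1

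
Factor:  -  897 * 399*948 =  - 2^2 * 3^3 * 7^1* 13^1*19^1* 23^1*79^1= -339292044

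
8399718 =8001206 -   -  398512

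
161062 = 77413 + 83649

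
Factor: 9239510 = 2^1*5^1*7^1*19^1 * 6947^1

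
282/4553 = 282/4553 = 0.06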